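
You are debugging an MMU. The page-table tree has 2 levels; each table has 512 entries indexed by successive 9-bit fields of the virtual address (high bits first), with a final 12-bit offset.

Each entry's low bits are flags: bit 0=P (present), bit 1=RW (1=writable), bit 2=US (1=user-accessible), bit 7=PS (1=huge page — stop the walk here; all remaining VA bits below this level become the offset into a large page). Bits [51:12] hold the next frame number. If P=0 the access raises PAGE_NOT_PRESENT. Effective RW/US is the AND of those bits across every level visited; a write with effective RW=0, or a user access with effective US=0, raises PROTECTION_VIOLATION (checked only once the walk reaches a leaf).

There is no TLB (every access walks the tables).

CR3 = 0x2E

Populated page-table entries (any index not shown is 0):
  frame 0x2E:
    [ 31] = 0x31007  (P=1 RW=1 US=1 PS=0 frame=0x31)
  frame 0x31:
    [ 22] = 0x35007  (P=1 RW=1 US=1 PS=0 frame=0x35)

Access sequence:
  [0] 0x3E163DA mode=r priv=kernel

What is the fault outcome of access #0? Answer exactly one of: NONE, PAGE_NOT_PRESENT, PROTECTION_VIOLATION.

Walk each access:
#0 VA=0x3E163DA (r,kernel):
  L0: frame=0x2E idx=31 entry=0x31007 [P=1 RW=1 US=1 PS=0]
  L1: frame=0x31 idx=22 entry=0x35007 [P=1 RW=1 US=1 PS=0]
  ✓ 0x353DA  — 2 lookups

Access #0 fault: NONE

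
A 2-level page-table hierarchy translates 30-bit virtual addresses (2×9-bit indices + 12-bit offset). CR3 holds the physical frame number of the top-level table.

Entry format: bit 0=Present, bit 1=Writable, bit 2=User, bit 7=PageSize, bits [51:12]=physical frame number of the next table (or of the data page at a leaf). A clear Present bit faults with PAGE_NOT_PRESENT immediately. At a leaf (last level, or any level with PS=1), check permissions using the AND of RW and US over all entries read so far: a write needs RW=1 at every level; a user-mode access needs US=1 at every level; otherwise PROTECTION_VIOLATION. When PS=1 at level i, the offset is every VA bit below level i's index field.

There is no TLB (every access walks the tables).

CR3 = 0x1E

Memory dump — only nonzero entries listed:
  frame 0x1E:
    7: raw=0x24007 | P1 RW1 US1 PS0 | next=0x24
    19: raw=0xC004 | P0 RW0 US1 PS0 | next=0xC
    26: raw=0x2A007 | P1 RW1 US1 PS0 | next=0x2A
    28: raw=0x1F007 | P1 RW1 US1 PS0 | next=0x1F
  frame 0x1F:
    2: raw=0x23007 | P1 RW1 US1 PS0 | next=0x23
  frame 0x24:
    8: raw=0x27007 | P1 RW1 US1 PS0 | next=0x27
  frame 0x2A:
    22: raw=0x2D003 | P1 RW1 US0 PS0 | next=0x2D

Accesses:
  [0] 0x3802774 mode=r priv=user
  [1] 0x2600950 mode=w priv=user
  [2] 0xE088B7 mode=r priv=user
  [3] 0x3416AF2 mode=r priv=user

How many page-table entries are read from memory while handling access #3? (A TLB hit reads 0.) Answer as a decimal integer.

Per-access translation:
#0 VA=0x3802774 (r,user):
  [0] read 0x1E idx=28: raw=0x1F007 flags P=1 W=1 U=1 S=0
  [1] read 0x1F idx=2: raw=0x23007 flags P=1 W=1 U=1 S=0
  → PA=0x23774  (2 entries read)
#1 VA=0x2600950 (w,user):
  [0] read 0x1E idx=19: raw=0xC004 flags P=0 W=0 U=1 S=0
  ✗ PAGE_NOT_PRESENT  [1 reads]
#2 VA=0xE088B7 (r,user):
  [0] read 0x1E idx=7: raw=0x24007 flags P=1 W=1 U=1 S=0
  [1] read 0x24 idx=8: raw=0x27007 flags P=1 W=1 U=1 S=0
  → PA=0x278B7  (2 entries read)
#3 VA=0x3416AF2 (r,user):
  [0] read 0x1E idx=26: raw=0x2A007 flags P=1 W=1 U=1 S=0
  [1] read 0x2A idx=22: raw=0x2D003 flags P=1 W=1 U=0 S=0
  ✗ PROTECTION_VIOLATION  [2 reads]

Entries read for #3: 2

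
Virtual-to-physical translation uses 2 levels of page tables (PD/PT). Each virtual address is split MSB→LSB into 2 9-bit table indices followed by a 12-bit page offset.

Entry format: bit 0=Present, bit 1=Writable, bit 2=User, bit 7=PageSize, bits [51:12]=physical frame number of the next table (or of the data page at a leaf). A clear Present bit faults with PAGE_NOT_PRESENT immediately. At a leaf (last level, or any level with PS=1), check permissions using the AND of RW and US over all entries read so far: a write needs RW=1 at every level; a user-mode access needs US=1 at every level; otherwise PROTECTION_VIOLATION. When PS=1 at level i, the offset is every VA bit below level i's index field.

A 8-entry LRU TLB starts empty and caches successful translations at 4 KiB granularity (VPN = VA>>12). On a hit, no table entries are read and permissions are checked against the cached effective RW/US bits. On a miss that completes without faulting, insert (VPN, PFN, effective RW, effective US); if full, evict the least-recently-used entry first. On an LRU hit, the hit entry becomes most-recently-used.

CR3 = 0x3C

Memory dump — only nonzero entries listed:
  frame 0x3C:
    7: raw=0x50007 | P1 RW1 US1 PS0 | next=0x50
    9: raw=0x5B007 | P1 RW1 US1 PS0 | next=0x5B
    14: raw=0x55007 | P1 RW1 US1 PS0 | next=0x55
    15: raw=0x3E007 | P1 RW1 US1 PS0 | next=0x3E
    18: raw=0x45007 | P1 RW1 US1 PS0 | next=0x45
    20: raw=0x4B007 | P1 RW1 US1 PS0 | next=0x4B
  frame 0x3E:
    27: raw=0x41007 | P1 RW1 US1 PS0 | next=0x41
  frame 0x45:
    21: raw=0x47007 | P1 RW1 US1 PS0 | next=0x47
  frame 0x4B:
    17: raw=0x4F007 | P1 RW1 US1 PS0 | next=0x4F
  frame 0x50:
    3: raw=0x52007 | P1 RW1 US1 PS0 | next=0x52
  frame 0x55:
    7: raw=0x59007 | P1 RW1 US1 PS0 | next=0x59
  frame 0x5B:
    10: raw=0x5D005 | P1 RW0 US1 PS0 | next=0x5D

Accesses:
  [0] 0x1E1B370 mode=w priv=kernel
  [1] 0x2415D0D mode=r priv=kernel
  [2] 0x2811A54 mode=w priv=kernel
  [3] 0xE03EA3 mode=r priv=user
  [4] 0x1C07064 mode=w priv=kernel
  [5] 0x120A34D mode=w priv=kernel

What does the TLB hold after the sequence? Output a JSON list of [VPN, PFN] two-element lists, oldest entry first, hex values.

Per-access translation:
#0 VA=0x1E1B370 (w,kernel):
  lvl0: tbl 0x3C, slot 15 ⇒ 0x3E007 (P1/RW1/US1/PS0)
  lvl1: tbl 0x3E, slot 27 ⇒ 0x41007 (P1/RW1/US1/PS0)
  ✓ 0x41370  — 2 lookups
#1 VA=0x2415D0D (r,kernel):
  lvl0: tbl 0x3C, slot 18 ⇒ 0x45007 (P1/RW1/US1/PS0)
  lvl1: tbl 0x45, slot 21 ⇒ 0x47007 (P1/RW1/US1/PS0)
  ✓ 0x47D0D  — 2 lookups
#2 VA=0x2811A54 (w,kernel):
  lvl0: tbl 0x3C, slot 20 ⇒ 0x4B007 (P1/RW1/US1/PS0)
  lvl1: tbl 0x4B, slot 17 ⇒ 0x4F007 (P1/RW1/US1/PS0)
  ✓ 0x4FA54  — 2 lookups
#3 VA=0xE03EA3 (r,user):
  lvl0: tbl 0x3C, slot 7 ⇒ 0x50007 (P1/RW1/US1/PS0)
  lvl1: tbl 0x50, slot 3 ⇒ 0x52007 (P1/RW1/US1/PS0)
  ✓ 0x52EA3  — 2 lookups
#4 VA=0x1C07064 (w,kernel):
  lvl0: tbl 0x3C, slot 14 ⇒ 0x55007 (P1/RW1/US1/PS0)
  lvl1: tbl 0x55, slot 7 ⇒ 0x59007 (P1/RW1/US1/PS0)
  ✓ 0x59064  — 2 lookups
#5 VA=0x120A34D (w,kernel):
  lvl0: tbl 0x3C, slot 9 ⇒ 0x5B007 (P1/RW1/US1/PS0)
  lvl1: tbl 0x5B, slot 10 ⇒ 0x5D005 (P1/RW0/US1/PS0)
  ⇒ fault: PROTECTION_VIOLATION  — 2 lookups

TLB: [["0x1E1B", "0x41"], ["0x2415", "0x47"], ["0x2811", "0x4F"], ["0xE03", "0x52"], ["0x1C07", "0x59"]]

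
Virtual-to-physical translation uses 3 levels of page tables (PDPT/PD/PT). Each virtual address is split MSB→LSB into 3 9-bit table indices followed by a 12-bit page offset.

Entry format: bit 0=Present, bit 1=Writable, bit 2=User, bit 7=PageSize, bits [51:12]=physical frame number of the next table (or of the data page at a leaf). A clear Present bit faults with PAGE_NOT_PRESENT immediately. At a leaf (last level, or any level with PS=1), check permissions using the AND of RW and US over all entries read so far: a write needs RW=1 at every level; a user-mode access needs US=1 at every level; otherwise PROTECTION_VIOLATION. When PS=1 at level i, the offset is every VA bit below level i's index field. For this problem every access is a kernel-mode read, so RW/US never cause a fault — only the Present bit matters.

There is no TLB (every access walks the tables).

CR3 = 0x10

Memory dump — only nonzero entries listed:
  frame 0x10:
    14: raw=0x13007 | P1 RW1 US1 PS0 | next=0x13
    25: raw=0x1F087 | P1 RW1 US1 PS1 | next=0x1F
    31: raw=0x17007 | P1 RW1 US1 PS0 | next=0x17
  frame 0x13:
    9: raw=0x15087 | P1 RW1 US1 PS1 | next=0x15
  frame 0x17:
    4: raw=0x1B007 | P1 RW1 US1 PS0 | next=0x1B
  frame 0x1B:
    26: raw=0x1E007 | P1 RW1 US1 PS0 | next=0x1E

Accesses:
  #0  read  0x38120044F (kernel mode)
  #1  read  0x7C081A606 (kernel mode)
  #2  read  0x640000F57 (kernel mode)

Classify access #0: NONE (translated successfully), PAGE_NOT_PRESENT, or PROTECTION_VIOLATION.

Walk each access:
#0 VA=0x38120044F (r,kernel):
  L0: frame=0x10 idx=14 entry=0x13007 [P=1 RW=1 US=1 PS=0]
  L1: frame=0x13 idx=9 entry=0x15087 [P=1 RW=1 US=1 PS=1]
  ⇒ phys 0x1544F (huge @L1)  [2 reads]
#1 VA=0x7C081A606 (r,kernel):
  L0: frame=0x10 idx=31 entry=0x17007 [P=1 RW=1 US=1 PS=0]
  L1: frame=0x17 idx=4 entry=0x1B007 [P=1 RW=1 US=1 PS=0]
  L2: frame=0x1B idx=26 entry=0x1E007 [P=1 RW=1 US=1 PS=0]
  ⇒ phys 0x1E606  [3 reads]
#2 VA=0x640000F57 (r,kernel):
  L0: frame=0x10 idx=25 entry=0x1F087 [P=1 RW=1 US=1 PS=1]
  ⇒ phys 0x1FF57 (huge @L0)  [1 reads]

Access #0 fault: NONE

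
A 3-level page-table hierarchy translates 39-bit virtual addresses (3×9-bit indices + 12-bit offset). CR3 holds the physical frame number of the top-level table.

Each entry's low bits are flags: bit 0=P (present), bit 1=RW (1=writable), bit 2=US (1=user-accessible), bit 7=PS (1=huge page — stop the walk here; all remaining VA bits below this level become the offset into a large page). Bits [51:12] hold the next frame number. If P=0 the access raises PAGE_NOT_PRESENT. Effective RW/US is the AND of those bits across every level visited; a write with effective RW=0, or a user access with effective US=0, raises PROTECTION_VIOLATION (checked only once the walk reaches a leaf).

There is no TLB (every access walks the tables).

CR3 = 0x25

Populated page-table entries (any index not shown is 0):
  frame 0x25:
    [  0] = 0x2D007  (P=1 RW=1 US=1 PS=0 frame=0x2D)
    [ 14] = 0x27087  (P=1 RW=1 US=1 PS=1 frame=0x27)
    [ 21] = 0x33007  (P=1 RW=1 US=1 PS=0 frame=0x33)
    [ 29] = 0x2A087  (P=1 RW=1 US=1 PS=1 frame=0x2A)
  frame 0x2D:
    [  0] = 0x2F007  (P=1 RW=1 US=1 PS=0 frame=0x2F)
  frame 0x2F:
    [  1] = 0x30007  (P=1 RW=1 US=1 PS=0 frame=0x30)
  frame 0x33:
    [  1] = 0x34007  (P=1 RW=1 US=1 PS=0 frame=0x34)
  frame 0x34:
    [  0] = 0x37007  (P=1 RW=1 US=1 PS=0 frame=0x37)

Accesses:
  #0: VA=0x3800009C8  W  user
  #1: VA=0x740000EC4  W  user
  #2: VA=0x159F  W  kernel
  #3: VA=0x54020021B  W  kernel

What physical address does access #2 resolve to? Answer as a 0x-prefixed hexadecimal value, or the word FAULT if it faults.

Trace:
#0 VA=0x3800009C8 (w,user):
  L0 @0x25[14] → 0x27087  P=1,RW=1,US=1,PS=1
  → PA=0x279C8 (huge @L0)  (1 entries read)
#1 VA=0x740000EC4 (w,user):
  L0 @0x25[29] → 0x2A087  P=1,RW=1,US=1,PS=1
  → PA=0x2AEC4 (huge @L0)  (1 entries read)
#2 VA=0x159F (w,kernel):
  L0 @0x25[0] → 0x2D007  P=1,RW=1,US=1,PS=0
  L1 @0x2D[0] → 0x2F007  P=1,RW=1,US=1,PS=0
  L2 @0x2F[1] → 0x30007  P=1,RW=1,US=1,PS=0
  → PA=0x3059F  (3 entries read)
#3 VA=0x54020021B (w,kernel):
  L0 @0x25[21] → 0x33007  P=1,RW=1,US=1,PS=0
  L1 @0x33[1] → 0x34007  P=1,RW=1,US=1,PS=0
  L2 @0x34[0] → 0x37007  P=1,RW=1,US=1,PS=0
  → PA=0x3721B  (3 entries read)

Access #2 PA: 0x3059F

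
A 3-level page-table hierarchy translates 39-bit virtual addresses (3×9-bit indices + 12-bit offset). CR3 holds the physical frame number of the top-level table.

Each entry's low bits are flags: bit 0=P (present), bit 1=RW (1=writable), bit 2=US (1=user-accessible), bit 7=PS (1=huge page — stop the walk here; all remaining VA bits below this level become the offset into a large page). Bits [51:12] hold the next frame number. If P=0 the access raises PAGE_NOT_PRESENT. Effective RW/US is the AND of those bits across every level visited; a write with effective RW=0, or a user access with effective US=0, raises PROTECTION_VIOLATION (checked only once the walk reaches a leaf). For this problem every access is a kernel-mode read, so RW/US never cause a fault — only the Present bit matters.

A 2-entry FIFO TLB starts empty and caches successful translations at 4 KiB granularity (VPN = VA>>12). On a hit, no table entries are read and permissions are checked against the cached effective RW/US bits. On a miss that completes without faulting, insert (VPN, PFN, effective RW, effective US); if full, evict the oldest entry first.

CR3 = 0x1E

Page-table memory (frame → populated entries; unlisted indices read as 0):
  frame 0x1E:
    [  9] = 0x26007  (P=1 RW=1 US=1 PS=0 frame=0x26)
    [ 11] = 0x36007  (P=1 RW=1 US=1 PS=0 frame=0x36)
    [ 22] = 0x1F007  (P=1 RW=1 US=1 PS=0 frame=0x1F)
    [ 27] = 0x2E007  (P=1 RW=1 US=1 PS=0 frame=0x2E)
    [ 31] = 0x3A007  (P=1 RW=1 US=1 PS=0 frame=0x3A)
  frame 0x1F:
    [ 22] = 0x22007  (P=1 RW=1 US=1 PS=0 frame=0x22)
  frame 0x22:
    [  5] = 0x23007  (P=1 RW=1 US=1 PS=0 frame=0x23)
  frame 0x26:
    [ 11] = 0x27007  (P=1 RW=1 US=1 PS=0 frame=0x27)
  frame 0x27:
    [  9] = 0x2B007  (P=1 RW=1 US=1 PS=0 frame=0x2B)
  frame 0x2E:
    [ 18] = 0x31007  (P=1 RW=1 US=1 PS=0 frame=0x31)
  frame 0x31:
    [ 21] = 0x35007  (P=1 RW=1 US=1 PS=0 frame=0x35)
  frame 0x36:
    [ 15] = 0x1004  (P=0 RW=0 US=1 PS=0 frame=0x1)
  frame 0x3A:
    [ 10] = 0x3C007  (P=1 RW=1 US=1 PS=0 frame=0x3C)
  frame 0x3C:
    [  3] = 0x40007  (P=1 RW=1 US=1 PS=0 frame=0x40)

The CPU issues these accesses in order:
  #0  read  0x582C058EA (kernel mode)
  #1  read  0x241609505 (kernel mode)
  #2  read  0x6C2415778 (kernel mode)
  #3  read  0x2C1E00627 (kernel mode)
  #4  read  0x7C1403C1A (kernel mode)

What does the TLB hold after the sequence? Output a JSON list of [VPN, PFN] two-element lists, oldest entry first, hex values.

Trace:
#0 VA=0x582C058EA (r,kernel):
  L0: frame=0x1E idx=22 entry=0x1F007 [P=1 RW=1 US=1 PS=0]
  L1: frame=0x1F idx=22 entry=0x22007 [P=1 RW=1 US=1 PS=0]
  L2: frame=0x22 idx=5 entry=0x23007 [P=1 RW=1 US=1 PS=0]
  → PA=0x238EA  (3 entries read)
#1 VA=0x241609505 (r,kernel):
  L0: frame=0x1E idx=9 entry=0x26007 [P=1 RW=1 US=1 PS=0]
  L1: frame=0x26 idx=11 entry=0x27007 [P=1 RW=1 US=1 PS=0]
  L2: frame=0x27 idx=9 entry=0x2B007 [P=1 RW=1 US=1 PS=0]
  → PA=0x2B505  (3 entries read)
#2 VA=0x6C2415778 (r,kernel):
  L0: frame=0x1E idx=27 entry=0x2E007 [P=1 RW=1 US=1 PS=0]
  L1: frame=0x2E idx=18 entry=0x31007 [P=1 RW=1 US=1 PS=0]
  L2: frame=0x31 idx=21 entry=0x35007 [P=1 RW=1 US=1 PS=0]
  → PA=0x35778  (3 entries read)
#3 VA=0x2C1E00627 (r,kernel):
  L0: frame=0x1E idx=11 entry=0x36007 [P=1 RW=1 US=1 PS=0]
  L1: frame=0x36 idx=15 entry=0x1004 [P=0 RW=0 US=1 PS=0]
  ⇒ fault: PAGE_NOT_PRESENT  — 2 lookups
#4 VA=0x7C1403C1A (r,kernel):
  L0: frame=0x1E idx=31 entry=0x3A007 [P=1 RW=1 US=1 PS=0]
  L1: frame=0x3A idx=10 entry=0x3C007 [P=1 RW=1 US=1 PS=0]
  L2: frame=0x3C idx=3 entry=0x40007 [P=1 RW=1 US=1 PS=0]
  → PA=0x40C1A  (3 entries read)

TLB: [["0x6C2415", "0x35"], ["0x7C1403", "0x40"]]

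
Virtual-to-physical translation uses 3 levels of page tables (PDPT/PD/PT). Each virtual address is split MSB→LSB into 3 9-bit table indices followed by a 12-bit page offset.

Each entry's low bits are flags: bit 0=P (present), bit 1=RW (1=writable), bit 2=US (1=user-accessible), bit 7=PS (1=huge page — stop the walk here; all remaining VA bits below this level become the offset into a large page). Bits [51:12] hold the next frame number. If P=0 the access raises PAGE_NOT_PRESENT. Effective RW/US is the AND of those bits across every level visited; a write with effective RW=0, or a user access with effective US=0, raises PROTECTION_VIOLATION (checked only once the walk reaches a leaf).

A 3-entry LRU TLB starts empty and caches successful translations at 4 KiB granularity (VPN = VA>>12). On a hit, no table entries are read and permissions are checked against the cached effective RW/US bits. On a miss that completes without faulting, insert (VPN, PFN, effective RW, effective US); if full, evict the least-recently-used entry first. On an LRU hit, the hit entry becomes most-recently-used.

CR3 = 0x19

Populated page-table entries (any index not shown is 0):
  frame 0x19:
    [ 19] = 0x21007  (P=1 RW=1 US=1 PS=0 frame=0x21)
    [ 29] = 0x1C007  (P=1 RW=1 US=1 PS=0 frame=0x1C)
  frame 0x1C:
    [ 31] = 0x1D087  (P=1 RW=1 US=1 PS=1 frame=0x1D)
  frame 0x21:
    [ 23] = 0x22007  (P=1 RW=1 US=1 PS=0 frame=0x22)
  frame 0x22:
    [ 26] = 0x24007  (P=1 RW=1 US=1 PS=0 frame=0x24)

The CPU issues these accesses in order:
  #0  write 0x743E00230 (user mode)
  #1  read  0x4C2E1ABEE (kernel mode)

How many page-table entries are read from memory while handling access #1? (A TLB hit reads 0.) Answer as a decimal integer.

Per-access translation:
#0 VA=0x743E00230 (w,user):
  L0 @0x19[29] → 0x1C007  P=1,RW=1,US=1,PS=0
  L1 @0x1C[31] → 0x1D087  P=1,RW=1,US=1,PS=1
  ⇒ phys 0x1D230 (huge @L1)  [2 reads]
#1 VA=0x4C2E1ABEE (r,kernel):
  L0 @0x19[19] → 0x21007  P=1,RW=1,US=1,PS=0
  L1 @0x21[23] → 0x22007  P=1,RW=1,US=1,PS=0
  L2 @0x22[26] → 0x24007  P=1,RW=1,US=1,PS=0
  ⇒ phys 0x24BEE  [3 reads]

Entries read for #1: 3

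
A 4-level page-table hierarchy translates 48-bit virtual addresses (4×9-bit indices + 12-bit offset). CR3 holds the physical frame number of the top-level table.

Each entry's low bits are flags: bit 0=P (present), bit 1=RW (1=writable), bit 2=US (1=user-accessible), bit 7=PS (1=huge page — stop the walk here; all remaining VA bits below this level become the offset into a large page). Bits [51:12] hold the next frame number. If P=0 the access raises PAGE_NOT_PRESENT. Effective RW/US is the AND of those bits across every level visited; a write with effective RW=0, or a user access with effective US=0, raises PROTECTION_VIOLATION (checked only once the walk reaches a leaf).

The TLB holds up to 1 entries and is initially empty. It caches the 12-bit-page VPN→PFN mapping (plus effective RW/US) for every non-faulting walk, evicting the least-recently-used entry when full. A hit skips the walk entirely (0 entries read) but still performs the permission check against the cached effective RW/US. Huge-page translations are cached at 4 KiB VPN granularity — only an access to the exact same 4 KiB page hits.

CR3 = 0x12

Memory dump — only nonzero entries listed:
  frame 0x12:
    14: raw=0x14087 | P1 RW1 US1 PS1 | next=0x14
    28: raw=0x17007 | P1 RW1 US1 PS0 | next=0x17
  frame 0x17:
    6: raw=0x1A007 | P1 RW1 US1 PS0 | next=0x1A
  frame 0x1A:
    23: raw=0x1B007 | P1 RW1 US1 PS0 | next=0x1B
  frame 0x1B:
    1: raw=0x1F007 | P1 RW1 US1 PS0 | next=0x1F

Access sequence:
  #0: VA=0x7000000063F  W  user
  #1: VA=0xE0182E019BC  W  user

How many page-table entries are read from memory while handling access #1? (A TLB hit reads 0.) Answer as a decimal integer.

Walk each access:
#0 VA=0x7000000063F (w,user):
  L0 @0x12[14] → 0x14087  P=1,RW=1,US=1,PS=1
  ✓ 0x1463F (huge @L0)  — 1 lookups
#1 VA=0xE0182E019BC (w,user):
  L0 @0x12[28] → 0x17007  P=1,RW=1,US=1,PS=0
  L1 @0x17[6] → 0x1A007  P=1,RW=1,US=1,PS=0
  L2 @0x1A[23] → 0x1B007  P=1,RW=1,US=1,PS=0
  L3 @0x1B[1] → 0x1F007  P=1,RW=1,US=1,PS=0
  ✓ 0x1F9BC  — 4 lookups

Entries read for #1: 4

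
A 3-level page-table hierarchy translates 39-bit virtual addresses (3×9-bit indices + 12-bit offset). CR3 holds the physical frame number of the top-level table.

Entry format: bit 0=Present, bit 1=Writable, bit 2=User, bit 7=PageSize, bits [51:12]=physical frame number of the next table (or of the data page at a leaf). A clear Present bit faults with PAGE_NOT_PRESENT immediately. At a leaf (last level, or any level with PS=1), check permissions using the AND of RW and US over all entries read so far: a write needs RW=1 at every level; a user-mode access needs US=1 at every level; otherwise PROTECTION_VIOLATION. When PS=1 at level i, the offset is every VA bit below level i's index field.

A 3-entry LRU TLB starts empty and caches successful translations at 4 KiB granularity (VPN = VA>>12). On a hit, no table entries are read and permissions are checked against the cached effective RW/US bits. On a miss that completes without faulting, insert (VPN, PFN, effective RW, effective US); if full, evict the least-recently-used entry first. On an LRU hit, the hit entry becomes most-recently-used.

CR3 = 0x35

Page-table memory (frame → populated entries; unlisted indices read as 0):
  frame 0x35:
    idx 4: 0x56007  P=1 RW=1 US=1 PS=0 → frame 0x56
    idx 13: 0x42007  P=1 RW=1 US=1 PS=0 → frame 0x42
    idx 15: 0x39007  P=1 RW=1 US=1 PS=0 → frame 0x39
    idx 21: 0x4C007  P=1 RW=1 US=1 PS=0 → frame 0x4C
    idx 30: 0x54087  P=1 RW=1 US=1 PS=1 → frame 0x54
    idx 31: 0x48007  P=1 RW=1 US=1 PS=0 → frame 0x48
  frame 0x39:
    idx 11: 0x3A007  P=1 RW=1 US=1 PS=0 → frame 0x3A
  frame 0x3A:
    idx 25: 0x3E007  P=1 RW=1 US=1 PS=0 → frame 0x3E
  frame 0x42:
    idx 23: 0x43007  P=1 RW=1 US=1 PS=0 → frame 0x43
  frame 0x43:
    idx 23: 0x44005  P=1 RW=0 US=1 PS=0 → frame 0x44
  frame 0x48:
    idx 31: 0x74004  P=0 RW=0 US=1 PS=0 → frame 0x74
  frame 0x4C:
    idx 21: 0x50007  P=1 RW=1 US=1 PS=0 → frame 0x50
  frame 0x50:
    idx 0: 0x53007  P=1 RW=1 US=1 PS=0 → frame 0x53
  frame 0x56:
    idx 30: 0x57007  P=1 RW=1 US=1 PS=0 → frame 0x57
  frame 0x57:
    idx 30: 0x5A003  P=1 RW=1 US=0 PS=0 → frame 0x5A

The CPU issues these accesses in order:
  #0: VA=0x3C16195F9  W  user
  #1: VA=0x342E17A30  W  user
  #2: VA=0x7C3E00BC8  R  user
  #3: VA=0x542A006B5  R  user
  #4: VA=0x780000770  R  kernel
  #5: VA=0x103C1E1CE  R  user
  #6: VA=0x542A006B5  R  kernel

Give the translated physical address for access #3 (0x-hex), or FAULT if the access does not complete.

Walk each access:
#0 VA=0x3C16195F9 (w,user):
  lvl0: tbl 0x35, slot 15 ⇒ 0x39007 (P1/RW1/US1/PS0)
  lvl1: tbl 0x39, slot 11 ⇒ 0x3A007 (P1/RW1/US1/PS0)
  lvl2: tbl 0x3A, slot 25 ⇒ 0x3E007 (P1/RW1/US1/PS0)
  → PA=0x3E5F9  (3 entries read)
#1 VA=0x342E17A30 (w,user):
  lvl0: tbl 0x35, slot 13 ⇒ 0x42007 (P1/RW1/US1/PS0)
  lvl1: tbl 0x42, slot 23 ⇒ 0x43007 (P1/RW1/US1/PS0)
  lvl2: tbl 0x43, slot 23 ⇒ 0x44005 (P1/RW0/US1/PS0)
  ✗ PROTECTION_VIOLATION  [3 reads]
#2 VA=0x7C3E00BC8 (r,user):
  lvl0: tbl 0x35, slot 31 ⇒ 0x48007 (P1/RW1/US1/PS0)
  lvl1: tbl 0x48, slot 31 ⇒ 0x74004 (P0/RW0/US1/PS0)
  ✗ PAGE_NOT_PRESENT  [2 reads]
#3 VA=0x542A006B5 (r,user):
  lvl0: tbl 0x35, slot 21 ⇒ 0x4C007 (P1/RW1/US1/PS0)
  lvl1: tbl 0x4C, slot 21 ⇒ 0x50007 (P1/RW1/US1/PS0)
  lvl2: tbl 0x50, slot 0 ⇒ 0x53007 (P1/RW1/US1/PS0)
  → PA=0x536B5  (3 entries read)
#4 VA=0x780000770 (r,kernel):
  lvl0: tbl 0x35, slot 30 ⇒ 0x54087 (P1/RW1/US1/PS1)
  → PA=0x54770 (huge @L0)  (1 entries read)
#5 VA=0x103C1E1CE (r,user):
  lvl0: tbl 0x35, slot 4 ⇒ 0x56007 (P1/RW1/US1/PS0)
  lvl1: tbl 0x56, slot 30 ⇒ 0x57007 (P1/RW1/US1/PS0)
  lvl2: tbl 0x57, slot 30 ⇒ 0x5A003 (P1/RW1/US0/PS0)
  ✗ PROTECTION_VIOLATION  [3 reads]
#6 VA=0x542A006B5 (r,kernel):
  TLB hit vpn=0x542A00 → PA=0x536B5

Access #3 PA: 0x536B5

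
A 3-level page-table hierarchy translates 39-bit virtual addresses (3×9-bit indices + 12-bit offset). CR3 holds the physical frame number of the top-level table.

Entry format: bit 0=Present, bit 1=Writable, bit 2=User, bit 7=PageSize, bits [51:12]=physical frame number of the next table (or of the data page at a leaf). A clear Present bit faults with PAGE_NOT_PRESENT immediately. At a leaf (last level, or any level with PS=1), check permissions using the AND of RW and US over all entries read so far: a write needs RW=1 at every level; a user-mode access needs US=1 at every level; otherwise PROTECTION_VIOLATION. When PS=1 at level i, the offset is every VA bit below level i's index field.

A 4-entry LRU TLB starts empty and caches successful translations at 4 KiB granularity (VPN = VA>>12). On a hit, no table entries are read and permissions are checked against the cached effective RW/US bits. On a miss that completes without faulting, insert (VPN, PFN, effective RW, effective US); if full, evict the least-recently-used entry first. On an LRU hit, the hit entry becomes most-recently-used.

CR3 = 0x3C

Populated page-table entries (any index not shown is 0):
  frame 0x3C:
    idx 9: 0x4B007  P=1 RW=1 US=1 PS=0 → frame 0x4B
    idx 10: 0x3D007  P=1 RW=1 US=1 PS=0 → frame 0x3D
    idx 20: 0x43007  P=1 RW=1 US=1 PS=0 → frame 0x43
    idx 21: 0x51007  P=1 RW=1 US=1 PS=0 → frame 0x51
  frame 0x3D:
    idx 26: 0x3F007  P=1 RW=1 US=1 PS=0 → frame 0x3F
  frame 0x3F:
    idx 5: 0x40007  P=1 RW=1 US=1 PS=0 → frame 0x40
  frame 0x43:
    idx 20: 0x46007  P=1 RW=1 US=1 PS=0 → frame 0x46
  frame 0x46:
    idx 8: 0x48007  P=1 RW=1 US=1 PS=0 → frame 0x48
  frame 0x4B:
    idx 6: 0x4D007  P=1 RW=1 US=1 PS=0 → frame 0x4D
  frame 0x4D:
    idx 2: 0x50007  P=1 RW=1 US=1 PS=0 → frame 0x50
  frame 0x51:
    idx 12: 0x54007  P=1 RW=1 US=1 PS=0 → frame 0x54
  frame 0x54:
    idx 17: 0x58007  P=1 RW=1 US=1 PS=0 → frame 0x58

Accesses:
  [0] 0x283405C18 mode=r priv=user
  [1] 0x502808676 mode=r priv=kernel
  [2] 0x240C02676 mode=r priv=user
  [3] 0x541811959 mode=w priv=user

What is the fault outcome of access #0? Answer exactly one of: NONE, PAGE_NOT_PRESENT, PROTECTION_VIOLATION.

Walk each access:
#0 VA=0x283405C18 (r,user):
  L0 @0x3C[10] → 0x3D007  P=1,RW=1,US=1,PS=0
  L1 @0x3D[26] → 0x3F007  P=1,RW=1,US=1,PS=0
  L2 @0x3F[5] → 0x40007  P=1,RW=1,US=1,PS=0
  → PA=0x40C18  (3 entries read)
#1 VA=0x502808676 (r,kernel):
  L0 @0x3C[20] → 0x43007  P=1,RW=1,US=1,PS=0
  L1 @0x43[20] → 0x46007  P=1,RW=1,US=1,PS=0
  L2 @0x46[8] → 0x48007  P=1,RW=1,US=1,PS=0
  → PA=0x48676  (3 entries read)
#2 VA=0x240C02676 (r,user):
  L0 @0x3C[9] → 0x4B007  P=1,RW=1,US=1,PS=0
  L1 @0x4B[6] → 0x4D007  P=1,RW=1,US=1,PS=0
  L2 @0x4D[2] → 0x50007  P=1,RW=1,US=1,PS=0
  → PA=0x50676  (3 entries read)
#3 VA=0x541811959 (w,user):
  L0 @0x3C[21] → 0x51007  P=1,RW=1,US=1,PS=0
  L1 @0x51[12] → 0x54007  P=1,RW=1,US=1,PS=0
  L2 @0x54[17] → 0x58007  P=1,RW=1,US=1,PS=0
  → PA=0x58959  (3 entries read)

Access #0 fault: NONE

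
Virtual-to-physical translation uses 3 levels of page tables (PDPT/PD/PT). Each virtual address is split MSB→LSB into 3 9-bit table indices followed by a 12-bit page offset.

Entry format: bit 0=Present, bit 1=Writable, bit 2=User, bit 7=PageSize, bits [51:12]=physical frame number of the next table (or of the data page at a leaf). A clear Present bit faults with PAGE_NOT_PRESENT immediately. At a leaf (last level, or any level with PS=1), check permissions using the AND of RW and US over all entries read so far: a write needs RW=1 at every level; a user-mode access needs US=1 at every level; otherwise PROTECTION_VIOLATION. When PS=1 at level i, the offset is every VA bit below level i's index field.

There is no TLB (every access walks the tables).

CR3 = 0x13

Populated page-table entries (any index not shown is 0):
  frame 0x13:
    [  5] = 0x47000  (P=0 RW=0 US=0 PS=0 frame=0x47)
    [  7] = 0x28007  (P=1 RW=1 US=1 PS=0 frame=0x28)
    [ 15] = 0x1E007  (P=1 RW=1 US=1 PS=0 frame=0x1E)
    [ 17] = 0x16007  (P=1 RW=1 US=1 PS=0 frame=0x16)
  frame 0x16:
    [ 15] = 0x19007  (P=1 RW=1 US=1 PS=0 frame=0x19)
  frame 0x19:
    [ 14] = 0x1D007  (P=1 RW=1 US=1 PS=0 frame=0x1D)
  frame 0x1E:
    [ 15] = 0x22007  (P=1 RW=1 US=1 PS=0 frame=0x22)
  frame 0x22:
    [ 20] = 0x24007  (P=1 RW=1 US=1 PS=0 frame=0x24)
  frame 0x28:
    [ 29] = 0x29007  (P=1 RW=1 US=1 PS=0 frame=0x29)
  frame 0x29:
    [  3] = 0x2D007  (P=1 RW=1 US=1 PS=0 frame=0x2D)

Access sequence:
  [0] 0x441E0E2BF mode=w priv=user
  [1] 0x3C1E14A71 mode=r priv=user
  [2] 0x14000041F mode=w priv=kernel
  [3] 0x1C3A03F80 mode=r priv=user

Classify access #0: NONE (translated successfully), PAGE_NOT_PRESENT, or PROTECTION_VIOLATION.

Trace:
#0 VA=0x441E0E2BF (w,user):
  L0 @0x13[17] → 0x16007  P=1,RW=1,US=1,PS=0
  L1 @0x16[15] → 0x19007  P=1,RW=1,US=1,PS=0
  L2 @0x19[14] → 0x1D007  P=1,RW=1,US=1,PS=0
  ✓ 0x1D2BF  — 3 lookups
#1 VA=0x3C1E14A71 (r,user):
  L0 @0x13[15] → 0x1E007  P=1,RW=1,US=1,PS=0
  L1 @0x1E[15] → 0x22007  P=1,RW=1,US=1,PS=0
  L2 @0x22[20] → 0x24007  P=1,RW=1,US=1,PS=0
  ✓ 0x24A71  — 3 lookups
#2 VA=0x14000041F (w,kernel):
  L0 @0x13[5] → 0x47000  P=0,RW=0,US=0,PS=0
  ⇒ fault: PAGE_NOT_PRESENT  — 1 lookups
#3 VA=0x1C3A03F80 (r,user):
  L0 @0x13[7] → 0x28007  P=1,RW=1,US=1,PS=0
  L1 @0x28[29] → 0x29007  P=1,RW=1,US=1,PS=0
  L2 @0x29[3] → 0x2D007  P=1,RW=1,US=1,PS=0
  ✓ 0x2DF80  — 3 lookups

Access #0 fault: NONE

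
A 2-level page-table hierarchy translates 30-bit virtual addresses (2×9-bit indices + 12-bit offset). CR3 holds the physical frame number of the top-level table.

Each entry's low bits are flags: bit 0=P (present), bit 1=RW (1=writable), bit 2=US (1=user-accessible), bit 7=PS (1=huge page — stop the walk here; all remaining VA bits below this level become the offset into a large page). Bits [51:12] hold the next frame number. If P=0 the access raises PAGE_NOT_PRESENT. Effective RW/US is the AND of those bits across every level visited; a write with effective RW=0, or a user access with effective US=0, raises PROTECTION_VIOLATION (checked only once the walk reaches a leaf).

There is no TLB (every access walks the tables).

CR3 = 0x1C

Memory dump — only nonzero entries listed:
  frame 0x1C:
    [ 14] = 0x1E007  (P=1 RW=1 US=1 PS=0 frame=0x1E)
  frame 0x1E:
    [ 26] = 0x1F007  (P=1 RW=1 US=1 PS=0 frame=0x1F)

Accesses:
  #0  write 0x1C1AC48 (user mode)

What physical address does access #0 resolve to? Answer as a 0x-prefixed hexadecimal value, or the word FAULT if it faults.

Per-access translation:
#0 VA=0x1C1AC48 (w,user):
  [0] read 0x1C idx=14: raw=0x1E007 flags P=1 W=1 U=1 S=0
  [1] read 0x1E idx=26: raw=0x1F007 flags P=1 W=1 U=1 S=0
  → PA=0x1FC48  (2 entries read)

Access #0 PA: 0x1FC48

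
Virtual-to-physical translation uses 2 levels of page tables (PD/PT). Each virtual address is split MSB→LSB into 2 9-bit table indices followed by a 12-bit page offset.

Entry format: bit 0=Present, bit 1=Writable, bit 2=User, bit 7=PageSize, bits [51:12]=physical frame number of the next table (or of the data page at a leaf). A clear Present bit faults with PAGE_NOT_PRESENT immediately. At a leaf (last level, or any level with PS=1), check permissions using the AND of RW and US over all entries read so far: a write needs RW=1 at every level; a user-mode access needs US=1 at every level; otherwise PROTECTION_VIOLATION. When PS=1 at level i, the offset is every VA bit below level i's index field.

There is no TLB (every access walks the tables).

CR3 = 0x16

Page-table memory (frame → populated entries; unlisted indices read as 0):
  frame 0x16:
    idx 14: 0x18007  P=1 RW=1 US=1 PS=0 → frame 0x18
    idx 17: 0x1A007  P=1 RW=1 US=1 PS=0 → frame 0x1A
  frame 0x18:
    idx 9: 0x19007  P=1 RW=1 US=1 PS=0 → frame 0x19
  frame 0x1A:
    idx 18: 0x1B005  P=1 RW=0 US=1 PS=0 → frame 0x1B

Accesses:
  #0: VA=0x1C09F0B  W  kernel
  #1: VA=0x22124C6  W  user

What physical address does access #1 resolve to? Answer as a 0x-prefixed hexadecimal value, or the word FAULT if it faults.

Trace:
#0 VA=0x1C09F0B (w,kernel):
  L0 @0x16[14] → 0x18007  P=1,RW=1,US=1,PS=0
  L1 @0x18[9] → 0x19007  P=1,RW=1,US=1,PS=0
  ⇒ phys 0x19F0B  [2 reads]
#1 VA=0x22124C6 (w,user):
  L0 @0x16[17] → 0x1A007  P=1,RW=1,US=1,PS=0
  L1 @0x1A[18] → 0x1B005  P=1,RW=0,US=1,PS=0
  ⇒ fault: PROTECTION_VIOLATION  — 2 lookups

Access #1 PA: FAULT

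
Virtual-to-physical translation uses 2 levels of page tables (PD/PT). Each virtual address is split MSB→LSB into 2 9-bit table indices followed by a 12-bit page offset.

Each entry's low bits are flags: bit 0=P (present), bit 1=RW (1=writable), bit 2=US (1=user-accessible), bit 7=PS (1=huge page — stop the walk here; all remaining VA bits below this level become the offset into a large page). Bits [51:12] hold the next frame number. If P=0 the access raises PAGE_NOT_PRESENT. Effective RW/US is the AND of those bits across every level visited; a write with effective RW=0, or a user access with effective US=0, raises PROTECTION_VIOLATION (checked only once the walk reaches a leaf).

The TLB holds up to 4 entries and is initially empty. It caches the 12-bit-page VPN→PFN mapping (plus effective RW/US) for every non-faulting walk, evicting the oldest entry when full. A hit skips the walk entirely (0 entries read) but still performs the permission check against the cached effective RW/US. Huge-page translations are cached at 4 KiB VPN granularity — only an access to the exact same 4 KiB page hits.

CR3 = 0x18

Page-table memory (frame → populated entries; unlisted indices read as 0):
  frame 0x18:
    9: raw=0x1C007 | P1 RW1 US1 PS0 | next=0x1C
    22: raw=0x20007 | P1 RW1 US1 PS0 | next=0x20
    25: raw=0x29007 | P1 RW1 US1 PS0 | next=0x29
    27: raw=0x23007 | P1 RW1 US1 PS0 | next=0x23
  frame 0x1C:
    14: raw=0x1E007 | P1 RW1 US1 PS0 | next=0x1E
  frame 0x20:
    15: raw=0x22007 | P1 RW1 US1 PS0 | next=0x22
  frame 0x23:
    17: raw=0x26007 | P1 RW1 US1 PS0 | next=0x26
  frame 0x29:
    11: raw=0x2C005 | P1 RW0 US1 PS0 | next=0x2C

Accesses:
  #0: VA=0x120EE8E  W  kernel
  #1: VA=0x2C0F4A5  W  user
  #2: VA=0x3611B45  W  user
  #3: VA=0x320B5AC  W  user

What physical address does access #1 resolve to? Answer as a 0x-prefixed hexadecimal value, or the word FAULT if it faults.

Trace:
#0 VA=0x120EE8E (w,kernel):
  L0: frame=0x18 idx=9 entry=0x1C007 [P=1 RW=1 US=1 PS=0]
  L1: frame=0x1C idx=14 entry=0x1E007 [P=1 RW=1 US=1 PS=0]
  → PA=0x1EE8E  (2 entries read)
#1 VA=0x2C0F4A5 (w,user):
  L0: frame=0x18 idx=22 entry=0x20007 [P=1 RW=1 US=1 PS=0]
  L1: frame=0x20 idx=15 entry=0x22007 [P=1 RW=1 US=1 PS=0]
  → PA=0x224A5  (2 entries read)
#2 VA=0x3611B45 (w,user):
  L0: frame=0x18 idx=27 entry=0x23007 [P=1 RW=1 US=1 PS=0]
  L1: frame=0x23 idx=17 entry=0x26007 [P=1 RW=1 US=1 PS=0]
  → PA=0x26B45  (2 entries read)
#3 VA=0x320B5AC (w,user):
  L0: frame=0x18 idx=25 entry=0x29007 [P=1 RW=1 US=1 PS=0]
  L1: frame=0x29 idx=11 entry=0x2C005 [P=1 RW=0 US=1 PS=0]
  ✗ PROTECTION_VIOLATION  [2 reads]

Access #1 PA: 0x224A5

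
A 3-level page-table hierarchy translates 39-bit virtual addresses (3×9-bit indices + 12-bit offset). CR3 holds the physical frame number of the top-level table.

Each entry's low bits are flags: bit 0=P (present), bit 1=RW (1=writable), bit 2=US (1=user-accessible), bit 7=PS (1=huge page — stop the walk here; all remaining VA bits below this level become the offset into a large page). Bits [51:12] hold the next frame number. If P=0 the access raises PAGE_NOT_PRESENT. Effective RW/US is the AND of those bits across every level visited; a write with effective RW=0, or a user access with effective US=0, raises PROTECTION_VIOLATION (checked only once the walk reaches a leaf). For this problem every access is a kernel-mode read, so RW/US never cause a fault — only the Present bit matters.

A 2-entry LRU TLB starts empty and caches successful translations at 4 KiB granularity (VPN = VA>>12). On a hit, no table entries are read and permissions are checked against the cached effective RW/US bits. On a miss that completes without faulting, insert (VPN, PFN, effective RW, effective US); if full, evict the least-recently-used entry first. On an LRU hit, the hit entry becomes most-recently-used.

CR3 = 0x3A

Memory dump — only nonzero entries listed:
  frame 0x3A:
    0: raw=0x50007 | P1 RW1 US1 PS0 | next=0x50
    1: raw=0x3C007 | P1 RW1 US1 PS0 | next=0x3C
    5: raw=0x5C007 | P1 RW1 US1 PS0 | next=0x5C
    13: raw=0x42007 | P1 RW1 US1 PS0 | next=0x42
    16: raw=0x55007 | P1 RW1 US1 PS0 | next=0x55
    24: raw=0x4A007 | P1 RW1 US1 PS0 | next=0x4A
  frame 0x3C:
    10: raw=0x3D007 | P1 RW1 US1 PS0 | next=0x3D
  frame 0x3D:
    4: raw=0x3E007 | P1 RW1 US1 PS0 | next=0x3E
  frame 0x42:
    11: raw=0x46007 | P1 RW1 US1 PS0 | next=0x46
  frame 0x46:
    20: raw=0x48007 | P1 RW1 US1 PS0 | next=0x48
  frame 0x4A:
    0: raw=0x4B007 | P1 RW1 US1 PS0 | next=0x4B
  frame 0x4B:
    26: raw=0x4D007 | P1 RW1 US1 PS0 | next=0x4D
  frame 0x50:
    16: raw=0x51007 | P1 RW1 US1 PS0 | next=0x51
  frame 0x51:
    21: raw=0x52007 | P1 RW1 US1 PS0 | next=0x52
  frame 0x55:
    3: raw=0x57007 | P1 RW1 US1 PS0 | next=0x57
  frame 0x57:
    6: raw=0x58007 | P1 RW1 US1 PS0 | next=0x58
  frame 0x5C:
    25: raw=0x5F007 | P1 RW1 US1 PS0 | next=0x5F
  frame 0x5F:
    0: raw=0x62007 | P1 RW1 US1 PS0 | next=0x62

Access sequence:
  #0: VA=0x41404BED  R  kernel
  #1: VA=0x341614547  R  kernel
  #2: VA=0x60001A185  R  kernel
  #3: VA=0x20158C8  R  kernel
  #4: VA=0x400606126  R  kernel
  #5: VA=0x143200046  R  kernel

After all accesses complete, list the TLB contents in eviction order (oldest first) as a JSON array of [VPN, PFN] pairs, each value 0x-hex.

Per-access translation:
#0 VA=0x41404BED (r,kernel):
  [0] read 0x3A idx=1: raw=0x3C007 flags P=1 W=1 U=1 S=0
  [1] read 0x3C idx=10: raw=0x3D007 flags P=1 W=1 U=1 S=0
  [2] read 0x3D idx=4: raw=0x3E007 flags P=1 W=1 U=1 S=0
  ⇒ phys 0x3EBED  [3 reads]
#1 VA=0x341614547 (r,kernel):
  [0] read 0x3A idx=13: raw=0x42007 flags P=1 W=1 U=1 S=0
  [1] read 0x42 idx=11: raw=0x46007 flags P=1 W=1 U=1 S=0
  [2] read 0x46 idx=20: raw=0x48007 flags P=1 W=1 U=1 S=0
  ⇒ phys 0x48547  [3 reads]
#2 VA=0x60001A185 (r,kernel):
  [0] read 0x3A idx=24: raw=0x4A007 flags P=1 W=1 U=1 S=0
  [1] read 0x4A idx=0: raw=0x4B007 flags P=1 W=1 U=1 S=0
  [2] read 0x4B idx=26: raw=0x4D007 flags P=1 W=1 U=1 S=0
  ⇒ phys 0x4D185  [3 reads]
#3 VA=0x20158C8 (r,kernel):
  [0] read 0x3A idx=0: raw=0x50007 flags P=1 W=1 U=1 S=0
  [1] read 0x50 idx=16: raw=0x51007 flags P=1 W=1 U=1 S=0
  [2] read 0x51 idx=21: raw=0x52007 flags P=1 W=1 U=1 S=0
  ⇒ phys 0x528C8  [3 reads]
#4 VA=0x400606126 (r,kernel):
  [0] read 0x3A idx=16: raw=0x55007 flags P=1 W=1 U=1 S=0
  [1] read 0x55 idx=3: raw=0x57007 flags P=1 W=1 U=1 S=0
  [2] read 0x57 idx=6: raw=0x58007 flags P=1 W=1 U=1 S=0
  ⇒ phys 0x58126  [3 reads]
#5 VA=0x143200046 (r,kernel):
  [0] read 0x3A idx=5: raw=0x5C007 flags P=1 W=1 U=1 S=0
  [1] read 0x5C idx=25: raw=0x5F007 flags P=1 W=1 U=1 S=0
  [2] read 0x5F idx=0: raw=0x62007 flags P=1 W=1 U=1 S=0
  ⇒ phys 0x62046  [3 reads]

TLB: [["0x400606", "0x58"], ["0x143200", "0x62"]]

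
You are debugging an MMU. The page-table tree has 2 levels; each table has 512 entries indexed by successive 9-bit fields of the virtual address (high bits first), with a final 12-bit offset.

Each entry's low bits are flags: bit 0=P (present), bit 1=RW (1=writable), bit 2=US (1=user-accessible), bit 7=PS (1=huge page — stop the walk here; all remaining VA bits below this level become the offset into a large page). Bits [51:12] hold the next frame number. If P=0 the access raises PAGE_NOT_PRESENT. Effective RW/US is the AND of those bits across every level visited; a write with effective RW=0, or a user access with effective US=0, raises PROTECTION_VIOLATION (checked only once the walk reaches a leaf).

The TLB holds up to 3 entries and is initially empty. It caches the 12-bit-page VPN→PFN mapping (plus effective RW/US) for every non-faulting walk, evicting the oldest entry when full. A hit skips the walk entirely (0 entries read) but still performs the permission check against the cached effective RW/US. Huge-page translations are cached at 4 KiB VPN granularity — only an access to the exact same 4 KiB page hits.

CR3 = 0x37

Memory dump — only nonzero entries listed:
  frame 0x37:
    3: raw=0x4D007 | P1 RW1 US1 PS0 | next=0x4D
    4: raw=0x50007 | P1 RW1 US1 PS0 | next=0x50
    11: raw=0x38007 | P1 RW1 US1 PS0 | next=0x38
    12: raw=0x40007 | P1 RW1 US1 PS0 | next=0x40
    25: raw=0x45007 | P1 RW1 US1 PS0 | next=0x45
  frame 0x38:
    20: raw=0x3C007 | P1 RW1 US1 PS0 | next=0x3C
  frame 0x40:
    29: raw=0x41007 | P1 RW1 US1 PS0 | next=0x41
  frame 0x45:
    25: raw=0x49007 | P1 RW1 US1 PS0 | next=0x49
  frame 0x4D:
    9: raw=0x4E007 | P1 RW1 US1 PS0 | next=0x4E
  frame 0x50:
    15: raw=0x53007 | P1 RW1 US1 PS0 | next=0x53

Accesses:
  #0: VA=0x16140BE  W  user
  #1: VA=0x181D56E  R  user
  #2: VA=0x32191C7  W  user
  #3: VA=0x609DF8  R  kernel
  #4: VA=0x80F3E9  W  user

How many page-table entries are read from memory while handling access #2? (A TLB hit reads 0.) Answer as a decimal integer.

Per-access translation:
#0 VA=0x16140BE (w,user):
  lvl0: tbl 0x37, slot 11 ⇒ 0x38007 (P1/RW1/US1/PS0)
  lvl1: tbl 0x38, slot 20 ⇒ 0x3C007 (P1/RW1/US1/PS0)
  ⇒ phys 0x3C0BE  [2 reads]
#1 VA=0x181D56E (r,user):
  lvl0: tbl 0x37, slot 12 ⇒ 0x40007 (P1/RW1/US1/PS0)
  lvl1: tbl 0x40, slot 29 ⇒ 0x41007 (P1/RW1/US1/PS0)
  ⇒ phys 0x4156E  [2 reads]
#2 VA=0x32191C7 (w,user):
  lvl0: tbl 0x37, slot 25 ⇒ 0x45007 (P1/RW1/US1/PS0)
  lvl1: tbl 0x45, slot 25 ⇒ 0x49007 (P1/RW1/US1/PS0)
  ⇒ phys 0x491C7  [2 reads]
#3 VA=0x609DF8 (r,kernel):
  lvl0: tbl 0x37, slot 3 ⇒ 0x4D007 (P1/RW1/US1/PS0)
  lvl1: tbl 0x4D, slot 9 ⇒ 0x4E007 (P1/RW1/US1/PS0)
  ⇒ phys 0x4EDF8  [2 reads]
#4 VA=0x80F3E9 (w,user):
  lvl0: tbl 0x37, slot 4 ⇒ 0x50007 (P1/RW1/US1/PS0)
  lvl1: tbl 0x50, slot 15 ⇒ 0x53007 (P1/RW1/US1/PS0)
  ⇒ phys 0x533E9  [2 reads]

Entries read for #2: 2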